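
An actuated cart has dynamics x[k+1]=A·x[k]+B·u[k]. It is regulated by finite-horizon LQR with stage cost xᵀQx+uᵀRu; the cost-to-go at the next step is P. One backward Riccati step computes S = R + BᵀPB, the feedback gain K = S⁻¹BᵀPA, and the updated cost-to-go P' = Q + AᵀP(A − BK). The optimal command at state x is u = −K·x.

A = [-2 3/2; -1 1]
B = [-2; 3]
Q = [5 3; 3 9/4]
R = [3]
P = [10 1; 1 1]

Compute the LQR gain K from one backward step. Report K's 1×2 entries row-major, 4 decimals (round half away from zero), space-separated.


BᵀP = [-17.0000 1.0000]
S = R + BᵀPB = [3] + [37.0000] = [40.0000]
BᵀPA = [33.0000 -24.5000]
K = S⁻¹·BᵀPA = [0.8250 -0.6125]
A−BK = [-0.3500 0.2750; -3.4750 2.8375]
AᵀP(A−BK) = [17.7750 -14.2875; -14.2875 11.4938]
P' = Q + AᵀP(A−BK) = [22.7750 -11.2875; -11.2875 13.7438]
tr(P') = 36.5188

0.8250 -0.6125


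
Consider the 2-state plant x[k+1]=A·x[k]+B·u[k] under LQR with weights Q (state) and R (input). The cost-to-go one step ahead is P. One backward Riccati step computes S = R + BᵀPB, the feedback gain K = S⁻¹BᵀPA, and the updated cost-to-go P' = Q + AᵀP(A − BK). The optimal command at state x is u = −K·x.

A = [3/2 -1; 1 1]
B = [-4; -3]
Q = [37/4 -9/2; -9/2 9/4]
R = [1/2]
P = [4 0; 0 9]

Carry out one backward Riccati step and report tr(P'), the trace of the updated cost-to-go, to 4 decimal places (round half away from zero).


BᵀP = [-16.0000 -27.0000]
S = R + BᵀPB = [1/2] + [145.0000] = [145.5000]
BᵀPA = [-51.0000 -11.0000]
K = S⁻¹·BᵀPA = [-0.3505 -0.0756]
A−BK = [0.0979 -1.3024; -0.0515 0.7732]
AᵀP(A−BK) = [0.1237 -0.8557; -0.8557 12.1684]
P' = Q + AᵀP(A−BK) = [9.3737 -5.3557; -5.3557 14.4184]
tr(P') = 23.7921

23.7921


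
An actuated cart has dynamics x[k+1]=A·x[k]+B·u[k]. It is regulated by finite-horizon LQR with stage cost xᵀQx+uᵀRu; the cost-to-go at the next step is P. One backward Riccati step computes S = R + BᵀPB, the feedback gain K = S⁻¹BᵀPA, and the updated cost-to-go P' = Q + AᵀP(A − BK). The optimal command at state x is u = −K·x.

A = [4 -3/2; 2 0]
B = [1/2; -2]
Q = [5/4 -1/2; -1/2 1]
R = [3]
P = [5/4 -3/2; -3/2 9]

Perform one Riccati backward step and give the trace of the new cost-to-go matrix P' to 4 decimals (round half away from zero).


BᵀP = [3.6250 -18.7500]
S = R + BᵀPB = [3] + [39.3125] = [42.3125]
BᵀPA = [-23.0000 -5.4375]
K = S⁻¹·BᵀPA = [-0.5436 -0.1285]
A−BK = [4.2718 -1.4357; 0.9129 -0.2570]
AᵀP(A−BK) = [19.4978 -5.9557; -5.9557 2.1137]
P' = Q + AᵀP(A−BK) = [20.7478 -6.4557; -6.4557 3.1137]
tr(P') = 23.8615

23.8615


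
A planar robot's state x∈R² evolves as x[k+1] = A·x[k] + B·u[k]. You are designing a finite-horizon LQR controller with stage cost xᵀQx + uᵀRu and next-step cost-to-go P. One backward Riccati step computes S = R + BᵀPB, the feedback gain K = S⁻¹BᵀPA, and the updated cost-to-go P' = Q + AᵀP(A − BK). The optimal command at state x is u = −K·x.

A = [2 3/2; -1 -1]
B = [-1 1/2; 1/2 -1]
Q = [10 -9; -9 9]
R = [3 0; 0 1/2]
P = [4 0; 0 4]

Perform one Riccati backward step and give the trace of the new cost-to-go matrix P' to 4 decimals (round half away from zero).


BᵀP = [-4.0000 2.0000; 2.0000 -4.0000]
S = R + BᵀPB = [3 0; 0 1/2] + [5.0000 -4.0000; -4.0000 5.0000] = [8.0000 -4.0000; -4.0000 5.5000]
BᵀPA = [-10.0000 -8.0000; 8.0000 7.0000]
K = S⁻¹·BᵀPA = [-0.8214 -0.5714; 0.8571 0.8571]
A−BK = [0.7500 0.5000; 0.2679 0.1429]
AᵀP(A−BK) = [4.9286 3.4286; 3.4286 2.4286]
P' = Q + AᵀP(A−BK) = [14.9286 -5.5714; -5.5714 11.4286]
tr(P') = 26.3571

26.3571


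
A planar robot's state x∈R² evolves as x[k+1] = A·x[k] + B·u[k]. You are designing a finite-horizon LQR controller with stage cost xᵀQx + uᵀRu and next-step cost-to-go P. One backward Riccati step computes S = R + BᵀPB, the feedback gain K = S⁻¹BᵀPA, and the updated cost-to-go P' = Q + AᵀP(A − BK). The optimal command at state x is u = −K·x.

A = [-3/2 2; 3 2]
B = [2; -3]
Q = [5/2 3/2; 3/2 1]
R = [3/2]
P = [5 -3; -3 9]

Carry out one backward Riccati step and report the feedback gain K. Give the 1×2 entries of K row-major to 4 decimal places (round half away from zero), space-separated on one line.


-0.9206 -0.2022

BᵀP = [19.0000 -33.0000]
S = R + BᵀPB = [3/2] + [137.0000] = [138.5000]
BᵀPA = [-127.5000 -28.0000]
K = S⁻¹·BᵀPA = [-0.9206 -0.2022]
A−BK = [0.3412 2.4043; 0.2383 1.3935]
AᵀP(A−BK) = [1.8764 4.2238; 4.2238 26.3394]
P' = Q + AᵀP(A−BK) = [4.3764 5.7238; 5.7238 27.3394]
tr(P') = 31.7157


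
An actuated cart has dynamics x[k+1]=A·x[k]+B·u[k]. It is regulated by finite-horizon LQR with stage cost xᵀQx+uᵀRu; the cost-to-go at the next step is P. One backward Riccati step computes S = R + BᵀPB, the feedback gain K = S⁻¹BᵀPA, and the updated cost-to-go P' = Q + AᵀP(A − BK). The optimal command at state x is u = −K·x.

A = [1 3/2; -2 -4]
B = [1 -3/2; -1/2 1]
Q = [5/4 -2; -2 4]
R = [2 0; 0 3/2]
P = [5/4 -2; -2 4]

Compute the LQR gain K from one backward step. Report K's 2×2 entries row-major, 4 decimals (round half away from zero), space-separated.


BᵀP = [2.2500 -4.0000; -3.8750 7.0000]
S = R + BᵀPB = [2 0; 0 3/2] + [4.2500 -7.3750; -7.3750 12.8125] = [6.2500 -7.3750; -7.3750 14.3125]
BᵀPA = [10.2500 19.3750; -17.8750 -33.8125]
K = S⁻¹·BᵀPA = [0.4242 0.7968; -1.0303 -1.9519]
A−BK = [-0.9697 -2.2246; -0.7576 -1.6497]
AᵀP(A−BK) = [2.4848 4.8182; 4.8182 9.3770]
P' = Q + AᵀP(A−BK) = [3.7348 2.8182; 2.8182 13.3770]
tr(P') = 17.1119

0.4242 0.7968 -1.0303 -1.9519


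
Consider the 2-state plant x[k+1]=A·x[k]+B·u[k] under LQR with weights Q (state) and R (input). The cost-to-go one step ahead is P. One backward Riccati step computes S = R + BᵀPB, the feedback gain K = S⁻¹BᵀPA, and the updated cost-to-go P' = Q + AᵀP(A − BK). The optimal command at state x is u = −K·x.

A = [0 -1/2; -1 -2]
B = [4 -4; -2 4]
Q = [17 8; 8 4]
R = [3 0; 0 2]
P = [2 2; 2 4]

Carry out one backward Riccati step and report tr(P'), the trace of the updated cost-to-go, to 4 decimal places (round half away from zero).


BᵀP = [4.0000 0.0000; 0.0000 8.0000]
S = R + BᵀPB = [3 0; 0 2] + [16.0000 -16.0000; -16.0000 32.0000] = [19.0000 -16.0000; -16.0000 34.0000]
BᵀPA = [0.0000 -2.0000; -8.0000 -16.0000]
K = S⁻¹·BᵀPA = [-0.3282 -0.8308; -0.3897 -0.8615]
A−BK = [-0.2462 -0.6231; -0.0974 -0.2154]
AᵀP(A−BK) = [0.8821 2.1077; 2.1077 5.0538]
P' = Q + AᵀP(A−BK) = [17.8821 10.1077; 10.1077 9.0538]
tr(P') = 26.9359

26.9359


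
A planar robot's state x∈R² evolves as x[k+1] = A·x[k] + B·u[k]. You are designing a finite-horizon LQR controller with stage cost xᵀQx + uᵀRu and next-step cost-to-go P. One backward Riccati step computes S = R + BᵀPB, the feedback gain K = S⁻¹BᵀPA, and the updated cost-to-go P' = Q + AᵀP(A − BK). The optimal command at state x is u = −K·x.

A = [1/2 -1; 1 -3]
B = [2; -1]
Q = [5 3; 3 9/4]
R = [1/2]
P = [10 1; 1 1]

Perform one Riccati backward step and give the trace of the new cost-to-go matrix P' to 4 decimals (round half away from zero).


20.9033

BᵀP = [19.0000 1.0000]
S = R + BᵀPB = [1/2] + [37.0000] = [37.5000]
BᵀPA = [10.5000 -22.0000]
K = S⁻¹·BᵀPA = [0.2800 -0.5867]
A−BK = [-0.0600 0.1733; 1.2800 -3.5867]
AᵀP(A−BK) = [1.5600 -4.3400; -4.3400 12.0933]
P' = Q + AᵀP(A−BK) = [6.5600 -1.3400; -1.3400 14.3433]
tr(P') = 20.9033


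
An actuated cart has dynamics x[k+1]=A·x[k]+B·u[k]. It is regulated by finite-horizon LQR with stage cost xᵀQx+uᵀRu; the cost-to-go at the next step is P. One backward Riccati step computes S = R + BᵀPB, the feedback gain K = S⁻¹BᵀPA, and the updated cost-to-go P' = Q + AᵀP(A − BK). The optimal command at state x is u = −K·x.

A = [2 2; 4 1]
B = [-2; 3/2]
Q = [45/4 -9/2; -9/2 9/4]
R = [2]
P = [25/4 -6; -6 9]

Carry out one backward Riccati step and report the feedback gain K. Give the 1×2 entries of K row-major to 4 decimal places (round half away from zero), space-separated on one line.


BᵀP = [-21.5000 25.5000]
S = R + BᵀPB = [2] + [81.2500] = [83.2500]
BᵀPA = [59.0000 -17.5000]
K = S⁻¹·BᵀPA = [0.7087 -0.2102]
A−BK = [3.4174 1.5796; 2.9369 1.3153]
AᵀP(A−BK) = [31.1862 13.4024; 13.4024 6.3213]
P' = Q + AᵀP(A−BK) = [42.4362 8.9024; 8.9024 8.5713]
tr(P') = 51.0075

0.7087 -0.2102


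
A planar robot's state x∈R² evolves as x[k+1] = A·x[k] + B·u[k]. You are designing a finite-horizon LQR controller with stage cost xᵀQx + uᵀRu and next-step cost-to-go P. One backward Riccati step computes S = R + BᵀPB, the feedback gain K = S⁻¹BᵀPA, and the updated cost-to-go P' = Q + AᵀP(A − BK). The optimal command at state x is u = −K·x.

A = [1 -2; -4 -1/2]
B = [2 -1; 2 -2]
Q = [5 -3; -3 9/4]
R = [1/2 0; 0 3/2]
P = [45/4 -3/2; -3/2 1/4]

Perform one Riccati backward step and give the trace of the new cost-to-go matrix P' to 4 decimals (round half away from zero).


BᵀP = [19.5000 -2.5000; -8.2500 1.0000]
S = R + BᵀPB = [1/2 0; 0 3/2] + [34.0000 -14.5000; -14.5000 6.2500] = [34.5000 -14.5000; -14.5000 7.7500]
BᵀPA = [29.5000 -37.7500; -12.2500 16.0000]
K = S⁻¹·BᵀPA = [0.8928 -1.0602; 0.0897 0.0810]
A−BK = [-0.6958 0.2013; -5.6061 1.7823]
AᵀP(A−BK) = [2.0120 -0.9830; -0.9830 0.7455]
P' = Q + AᵀP(A−BK) = [7.0120 -3.9830; -3.9830 2.9955]
tr(P') = 10.0075

10.0075


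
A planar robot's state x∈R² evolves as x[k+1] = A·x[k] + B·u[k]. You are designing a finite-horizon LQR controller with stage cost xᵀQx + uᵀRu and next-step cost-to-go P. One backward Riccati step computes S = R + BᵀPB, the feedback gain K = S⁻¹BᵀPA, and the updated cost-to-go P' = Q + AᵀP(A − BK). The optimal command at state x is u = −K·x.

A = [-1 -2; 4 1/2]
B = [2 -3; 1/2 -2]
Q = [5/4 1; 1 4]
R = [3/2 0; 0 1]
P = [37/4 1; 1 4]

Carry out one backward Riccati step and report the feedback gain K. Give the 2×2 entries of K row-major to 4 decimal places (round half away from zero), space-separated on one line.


-2.9143 -1.2253 -1.8145 -0.2284

BᵀP = [19.0000 4.0000; -29.7500 -11.0000]
S = R + BᵀPB = [3/2 0; 0 1] + [40.0000 -65.0000; -65.0000 111.2500] = [41.5000 -65.0000; -65.0000 112.2500]
BᵀPA = [-3.0000 -36.0000; -14.2500 54.0000]
K = S⁻¹·BᵀPA = [-2.9143 -1.2253; -1.8145 -0.2284]
A−BK = [-0.6149 -0.2348; 1.8281 0.6558]
AᵀP(A−BK) = [30.6498 11.0689; 11.0689 4.2261]
P' = Q + AᵀP(A−BK) = [31.8998 12.0689; 12.0689 8.2261]
tr(P') = 40.1260


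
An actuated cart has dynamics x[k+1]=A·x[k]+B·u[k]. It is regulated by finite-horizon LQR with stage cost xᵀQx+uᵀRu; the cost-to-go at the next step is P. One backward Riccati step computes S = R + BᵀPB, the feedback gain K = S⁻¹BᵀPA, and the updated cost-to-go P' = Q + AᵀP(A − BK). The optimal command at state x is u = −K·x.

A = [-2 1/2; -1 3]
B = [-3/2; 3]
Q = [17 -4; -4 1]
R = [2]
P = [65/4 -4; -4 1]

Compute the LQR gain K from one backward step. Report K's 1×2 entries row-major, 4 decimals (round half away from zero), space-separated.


0.7629 0.1055

BᵀP = [-36.3750 9.0000]
S = R + BᵀPB = [2] + [81.5625] = [83.5625]
BᵀPA = [63.7500 8.8125]
K = S⁻¹·BᵀPA = [0.7629 0.1055]
A−BK = [-0.8556 0.6582; -3.2887 2.6836]
AᵀP(A−BK) = [1.3650 0.0269; 0.0269 0.1331]
P' = Q + AᵀP(A−BK) = [18.3650 -3.9731; -3.9731 1.1331]
tr(P') = 19.4981


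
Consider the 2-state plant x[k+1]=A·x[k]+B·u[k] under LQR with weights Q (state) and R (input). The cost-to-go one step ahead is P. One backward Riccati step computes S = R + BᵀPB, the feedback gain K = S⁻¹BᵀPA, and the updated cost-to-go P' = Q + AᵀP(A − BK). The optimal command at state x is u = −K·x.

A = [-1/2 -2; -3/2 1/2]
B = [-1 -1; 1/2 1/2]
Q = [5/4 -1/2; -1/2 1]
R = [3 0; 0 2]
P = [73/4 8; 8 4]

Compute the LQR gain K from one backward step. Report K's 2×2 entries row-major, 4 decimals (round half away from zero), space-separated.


BᵀP = [-14.2500 -6.0000; -14.2500 -6.0000]
S = R + BᵀPB = [3 0; 0 2] + [11.2500 11.2500; 11.2500 11.2500] = [14.2500 11.2500; 11.2500 13.2500]
BᵀPA = [16.1250 25.5000; 16.1250 25.5000]
K = S⁻¹·BᵀPA = [0.5181 0.8193; 0.7771 1.2289]
A−BK = [0.7952 0.0482; -2.1476 -0.5241]
AᵀP(A−BK) = [4.6777 4.2229; 4.2229 5.7711]
P' = Q + AᵀP(A−BK) = [5.9277 3.7229; 3.7229 6.7711]
tr(P') = 12.6988

0.5181 0.8193 0.7771 1.2289


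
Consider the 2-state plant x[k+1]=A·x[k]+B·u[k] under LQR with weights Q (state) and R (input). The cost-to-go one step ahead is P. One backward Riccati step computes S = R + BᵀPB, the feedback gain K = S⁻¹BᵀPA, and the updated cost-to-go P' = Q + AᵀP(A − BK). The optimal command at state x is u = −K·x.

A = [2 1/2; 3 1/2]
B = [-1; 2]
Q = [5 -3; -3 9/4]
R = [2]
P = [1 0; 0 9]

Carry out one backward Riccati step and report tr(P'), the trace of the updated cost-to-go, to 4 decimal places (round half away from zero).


23.5641

BᵀP = [-1.0000 18.0000]
S = R + BᵀPB = [2] + [37.0000] = [39.0000]
BᵀPA = [52.0000 8.5000]
K = S⁻¹·BᵀPA = [1.3333 0.2179]
A−BK = [3.3333 0.7179; 0.3333 0.0641]
AᵀP(A−BK) = [15.6667 3.1667; 3.1667 0.6474]
P' = Q + AᵀP(A−BK) = [20.6667 0.1667; 0.1667 2.8974]
tr(P') = 23.5641


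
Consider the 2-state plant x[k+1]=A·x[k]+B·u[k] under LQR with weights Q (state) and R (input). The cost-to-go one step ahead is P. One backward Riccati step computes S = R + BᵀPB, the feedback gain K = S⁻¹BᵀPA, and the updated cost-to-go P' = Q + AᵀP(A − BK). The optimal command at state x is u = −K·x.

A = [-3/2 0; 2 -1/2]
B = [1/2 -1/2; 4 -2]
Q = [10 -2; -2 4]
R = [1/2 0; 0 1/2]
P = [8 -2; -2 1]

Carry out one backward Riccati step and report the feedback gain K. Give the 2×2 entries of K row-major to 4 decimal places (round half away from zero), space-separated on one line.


2.1463 -0.1707 2.6341 -0.0732

BᵀP = [-4.0000 3.0000; 0.0000 -1.0000]
S = R + BᵀPB = [1/2 0; 0 1/2] + [10.0000 -4.0000; -4.0000 2.0000] = [10.5000 -4.0000; -4.0000 2.5000]
BᵀPA = [12.0000 -1.5000; -2.0000 0.5000]
K = S⁻¹·BᵀPA = [2.1463 -0.1707; 2.6341 -0.0732]
A−BK = [-1.2561 0.0488; -1.3171 0.0366]
AᵀP(A−BK) = [13.5122 -0.5976; -0.5976 0.0305]
P' = Q + AᵀP(A−BK) = [23.5122 -2.5976; -2.5976 4.0305]
tr(P') = 27.5427


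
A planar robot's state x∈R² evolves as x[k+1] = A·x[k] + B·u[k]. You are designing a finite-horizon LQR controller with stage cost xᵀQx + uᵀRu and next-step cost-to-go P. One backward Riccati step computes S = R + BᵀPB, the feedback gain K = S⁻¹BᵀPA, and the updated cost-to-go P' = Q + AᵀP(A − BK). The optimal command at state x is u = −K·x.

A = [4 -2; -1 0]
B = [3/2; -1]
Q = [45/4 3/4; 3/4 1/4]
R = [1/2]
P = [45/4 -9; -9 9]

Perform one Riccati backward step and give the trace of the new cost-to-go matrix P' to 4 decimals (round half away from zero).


17.3332

BᵀP = [25.8750 -22.5000]
S = R + BᵀPB = [1/2] + [61.3125] = [61.8125]
BᵀPA = [126.0000 -51.7500]
K = S⁻¹·BᵀPA = [2.0384 -0.8372]
A−BK = [0.9424 -0.7442; 1.0384 -0.8372]
AᵀP(A−BK) = [4.1587 -2.5116; -2.5116 1.6744]
P' = Q + AᵀP(A−BK) = [15.4087 -1.7616; -1.7616 1.9244]
tr(P') = 17.3332


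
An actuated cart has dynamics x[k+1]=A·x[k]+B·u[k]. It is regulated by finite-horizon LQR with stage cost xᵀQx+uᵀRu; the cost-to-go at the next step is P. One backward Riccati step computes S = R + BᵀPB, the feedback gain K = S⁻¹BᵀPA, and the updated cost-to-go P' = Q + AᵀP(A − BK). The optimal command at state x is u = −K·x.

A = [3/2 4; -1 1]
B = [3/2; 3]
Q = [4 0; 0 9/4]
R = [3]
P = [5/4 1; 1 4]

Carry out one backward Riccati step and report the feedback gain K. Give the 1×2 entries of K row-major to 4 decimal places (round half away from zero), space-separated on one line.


-0.1218 0.6494

BᵀP = [4.8750 13.5000]
S = R + BᵀPB = [3] + [47.8125] = [50.8125]
BᵀPA = [-6.1875 33.0000]
K = S⁻¹·BᵀPA = [-0.1218 0.6494]
A−BK = [1.6827 3.0258; -0.6347 -0.9483]
AᵀP(A−BK) = [3.0590 5.0185; 5.0185 10.5683]
P' = Q + AᵀP(A−BK) = [7.0590 5.0185; 5.0185 12.8183]
tr(P') = 19.8773


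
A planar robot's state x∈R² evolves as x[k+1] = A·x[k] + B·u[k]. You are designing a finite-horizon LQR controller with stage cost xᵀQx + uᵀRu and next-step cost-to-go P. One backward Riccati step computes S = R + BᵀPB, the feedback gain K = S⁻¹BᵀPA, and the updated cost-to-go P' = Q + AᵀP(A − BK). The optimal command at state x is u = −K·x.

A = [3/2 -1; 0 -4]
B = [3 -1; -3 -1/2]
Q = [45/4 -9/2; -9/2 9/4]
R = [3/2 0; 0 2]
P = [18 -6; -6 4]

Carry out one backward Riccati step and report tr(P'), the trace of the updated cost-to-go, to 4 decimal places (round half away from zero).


BᵀP = [72.0000 -30.0000; -15.0000 4.0000]
S = R + BᵀPB = [3/2 0; 0 2] + [306.0000 -57.0000; -57.0000 13.0000] = [307.5000 -57.0000; -57.0000 15.0000]
BᵀPA = [108.0000 48.0000; -22.5000 -1.0000]
K = S⁻¹·BᵀPA = [0.2475 0.4862; -0.5594 1.7811]
A−BK = [0.1980 -0.6777; 0.4629 -1.6507]
AᵀP(A−BK) = [1.1807 -3.4406; -3.4406 12.4411]
P' = Q + AᵀP(A−BK) = [12.4307 -7.9406; -7.9406 14.6911]
tr(P') = 27.1218

27.1218


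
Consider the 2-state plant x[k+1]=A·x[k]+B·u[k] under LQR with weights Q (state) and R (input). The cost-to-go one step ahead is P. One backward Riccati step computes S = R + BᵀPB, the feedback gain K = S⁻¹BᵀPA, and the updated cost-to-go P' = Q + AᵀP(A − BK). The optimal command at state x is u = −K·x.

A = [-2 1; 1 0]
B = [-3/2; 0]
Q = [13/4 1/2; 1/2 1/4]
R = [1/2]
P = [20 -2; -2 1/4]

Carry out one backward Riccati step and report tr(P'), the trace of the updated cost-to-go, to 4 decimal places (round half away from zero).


4.7390

BᵀP = [-30.0000 3.0000]
S = R + BᵀPB = [1/2] + [45.0000] = [45.5000]
BᵀPA = [63.0000 -30.0000]
K = S⁻¹·BᵀPA = [1.3846 -0.6593]
A−BK = [0.0769 0.0110; 1.0000 0.0000]
AᵀP(A−BK) = [1.0192 -0.4615; -0.4615 0.2198]
P' = Q + AᵀP(A−BK) = [4.2692 0.0385; 0.0385 0.4698]
tr(P') = 4.7390


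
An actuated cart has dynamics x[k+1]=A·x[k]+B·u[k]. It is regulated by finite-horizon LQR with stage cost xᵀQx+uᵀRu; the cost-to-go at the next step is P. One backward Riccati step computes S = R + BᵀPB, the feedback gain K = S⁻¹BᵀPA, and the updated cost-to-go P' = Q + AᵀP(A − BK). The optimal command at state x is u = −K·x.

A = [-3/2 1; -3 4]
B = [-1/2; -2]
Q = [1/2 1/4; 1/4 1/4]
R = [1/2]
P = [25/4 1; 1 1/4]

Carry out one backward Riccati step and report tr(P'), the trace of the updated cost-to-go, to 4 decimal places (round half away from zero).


5.3025

BᵀP = [-5.1250 -1.0000]
S = R + BᵀPB = [1/2] + [4.5625] = [5.0625]
BᵀPA = [10.6875 -9.1250]
K = S⁻¹·BᵀPA = [2.1111 -1.8025]
A−BK = [-0.4444 0.0988; 1.2222 0.3951]
AᵀP(A−BK) = [2.7500 -2.1111; -2.1111 1.8025]
P' = Q + AᵀP(A−BK) = [3.2500 -1.8611; -1.8611 2.0525]
tr(P') = 5.3025


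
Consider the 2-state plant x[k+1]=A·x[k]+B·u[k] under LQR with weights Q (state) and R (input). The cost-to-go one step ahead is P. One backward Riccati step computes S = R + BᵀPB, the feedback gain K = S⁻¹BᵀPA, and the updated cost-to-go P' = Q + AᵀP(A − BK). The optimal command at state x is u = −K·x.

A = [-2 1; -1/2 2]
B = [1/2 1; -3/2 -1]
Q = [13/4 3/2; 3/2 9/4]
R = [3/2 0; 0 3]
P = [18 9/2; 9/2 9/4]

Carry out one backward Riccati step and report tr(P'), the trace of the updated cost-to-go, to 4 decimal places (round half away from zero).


BᵀP = [2.2500 -1.1250; 13.5000 2.2500]
S = R + BᵀPB = [3/2 0; 0 3] + [2.8125 3.3750; 3.3750 11.2500] = [4.3125 3.3750; 3.3750 14.2500]
BᵀPA = [-3.9375 0.0000; -28.1250 18.0000]
K = S⁻¹·BᵀPA = [0.7753 -1.2135; -2.1573 1.5506]
A−BK = [-0.2303 0.0562; -1.4944 1.7303]
AᵀP(A−BK) = [23.9410 -19.6685; -19.6685 17.0899]
P' = Q + AᵀP(A−BK) = [27.1910 -18.1685; -18.1685 19.3399]
tr(P') = 46.5309

46.5309


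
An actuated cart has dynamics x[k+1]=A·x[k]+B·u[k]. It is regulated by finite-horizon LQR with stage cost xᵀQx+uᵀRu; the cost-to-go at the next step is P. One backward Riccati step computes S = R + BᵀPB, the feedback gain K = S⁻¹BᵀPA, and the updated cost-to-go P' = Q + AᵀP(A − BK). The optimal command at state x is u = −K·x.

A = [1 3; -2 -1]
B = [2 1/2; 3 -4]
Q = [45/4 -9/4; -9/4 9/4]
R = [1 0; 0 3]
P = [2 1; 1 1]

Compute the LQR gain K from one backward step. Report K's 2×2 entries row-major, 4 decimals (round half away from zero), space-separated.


0.1012 0.8158 0.3658 0.5136

BᵀP = [7.0000 5.0000; -3.0000 -3.5000]
S = R + BᵀPB = [1 0; 0 3] + [29.0000 -16.5000; -16.5000 12.5000] = [30.0000 -16.5000; -16.5000 15.5000]
BᵀPA = [-3.0000 16.0000; 4.0000 -5.5000]
K = S⁻¹·BᵀPA = [0.1012 0.8158; 0.3658 0.5136]
A−BK = [0.6148 1.1115; -0.8405 -1.3930]
AᵀP(A−BK) = [0.8405 1.3930; 1.3930 2.7717]
P' = Q + AᵀP(A−BK) = [12.0905 -0.8570; -0.8570 5.0217]
tr(P') = 17.1122


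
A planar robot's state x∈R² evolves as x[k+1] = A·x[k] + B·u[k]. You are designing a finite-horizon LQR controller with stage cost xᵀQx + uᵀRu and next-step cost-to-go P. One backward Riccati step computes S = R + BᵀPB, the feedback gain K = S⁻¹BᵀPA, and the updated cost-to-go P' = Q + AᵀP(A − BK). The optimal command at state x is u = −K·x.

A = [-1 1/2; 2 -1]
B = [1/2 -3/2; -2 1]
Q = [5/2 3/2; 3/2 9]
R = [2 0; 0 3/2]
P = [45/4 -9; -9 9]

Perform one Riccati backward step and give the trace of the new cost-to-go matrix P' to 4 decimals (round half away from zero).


BᵀP = [23.6250 -22.5000; -25.8750 22.5000]
S = R + BᵀPB = [2 0; 0 3/2] + [56.8125 -57.9375; -57.9375 61.3125] = [58.8125 -57.9375; -57.9375 62.8125]
BᵀPA = [-68.6250 34.3125; 70.8750 -35.4375]
K = S⁻¹·BᵀPA = [-0.6052 0.3026; 0.5702 -0.2851]
A−BK = [0.1578 -0.0789; 0.2195 -0.1098]
AᵀP(A−BK) = [1.3104 -0.6552; -0.6552 0.3276]
P' = Q + AᵀP(A−BK) = [3.8104 0.8448; 0.8448 9.3276]
tr(P') = 13.1380

13.1380


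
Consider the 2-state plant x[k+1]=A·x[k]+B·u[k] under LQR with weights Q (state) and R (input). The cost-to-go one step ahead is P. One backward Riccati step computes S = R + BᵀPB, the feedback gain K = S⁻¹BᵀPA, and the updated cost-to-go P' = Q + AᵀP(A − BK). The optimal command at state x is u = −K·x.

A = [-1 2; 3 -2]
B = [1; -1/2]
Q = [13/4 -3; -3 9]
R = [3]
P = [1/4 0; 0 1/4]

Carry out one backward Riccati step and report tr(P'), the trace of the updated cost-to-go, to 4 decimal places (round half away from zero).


16.4623

BᵀP = [0.2500 -0.1250]
S = R + BᵀPB = [3] + [0.3125] = [3.3125]
BᵀPA = [-0.6250 0.7500]
K = S⁻¹·BᵀPA = [-0.1887 0.2264]
A−BK = [-0.8113 1.7736; 2.9057 -1.8868]
AᵀP(A−BK) = [2.3821 -1.8585; -1.8585 1.8302]
P' = Q + AᵀP(A−BK) = [5.6321 -4.8585; -4.8585 10.8302]
tr(P') = 16.4623


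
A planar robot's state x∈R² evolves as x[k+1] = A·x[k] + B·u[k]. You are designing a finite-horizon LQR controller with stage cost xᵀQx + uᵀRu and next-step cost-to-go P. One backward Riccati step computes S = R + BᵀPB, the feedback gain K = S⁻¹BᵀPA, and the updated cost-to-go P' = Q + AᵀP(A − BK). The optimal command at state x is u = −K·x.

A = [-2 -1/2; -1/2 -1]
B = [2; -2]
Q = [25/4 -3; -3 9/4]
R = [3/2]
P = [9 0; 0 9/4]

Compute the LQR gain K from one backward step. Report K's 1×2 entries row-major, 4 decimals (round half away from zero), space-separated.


BᵀP = [18.0000 -4.5000]
S = R + BᵀPB = [3/2] + [45.0000] = [46.5000]
BᵀPA = [-33.7500 -4.5000]
K = S⁻¹·BᵀPA = [-0.7258 -0.0968]
A−BK = [-0.5484 -0.3065; -1.9516 -1.1935]
AᵀP(A−BK) = [12.0665 6.8589; 6.8589 4.0645]
P' = Q + AᵀP(A−BK) = [18.3165 3.8589; 3.8589 6.3145]
tr(P') = 24.6310

-0.7258 -0.0968


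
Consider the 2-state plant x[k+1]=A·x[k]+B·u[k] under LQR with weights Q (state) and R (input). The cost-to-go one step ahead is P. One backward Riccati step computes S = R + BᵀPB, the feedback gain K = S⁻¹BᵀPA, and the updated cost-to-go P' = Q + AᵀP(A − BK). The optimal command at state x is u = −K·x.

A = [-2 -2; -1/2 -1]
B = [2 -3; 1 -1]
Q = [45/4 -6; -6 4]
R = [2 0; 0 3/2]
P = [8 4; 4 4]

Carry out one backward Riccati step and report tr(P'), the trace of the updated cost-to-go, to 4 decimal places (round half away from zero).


16.4049

BᵀP = [20.0000 12.0000; -28.0000 -16.0000]
S = R + BᵀPB = [2 0; 0 3/2] + [52.0000 -72.0000; -72.0000 100.0000] = [54.0000 -72.0000; -72.0000 101.5000]
BᵀPA = [-46.0000 -52.0000; 64.0000 72.0000]
K = S⁻¹·BᵀPA = [-0.2054 -0.3165; 0.4848 0.4848]
A−BK = [-0.1347 0.0875; 0.1902 -0.1987]
AᵀP(A−BK) = [0.5219 0.4108; 0.4108 0.6330]
P' = Q + AᵀP(A−BK) = [11.7719 -5.5892; -5.5892 4.6330]
tr(P') = 16.4049


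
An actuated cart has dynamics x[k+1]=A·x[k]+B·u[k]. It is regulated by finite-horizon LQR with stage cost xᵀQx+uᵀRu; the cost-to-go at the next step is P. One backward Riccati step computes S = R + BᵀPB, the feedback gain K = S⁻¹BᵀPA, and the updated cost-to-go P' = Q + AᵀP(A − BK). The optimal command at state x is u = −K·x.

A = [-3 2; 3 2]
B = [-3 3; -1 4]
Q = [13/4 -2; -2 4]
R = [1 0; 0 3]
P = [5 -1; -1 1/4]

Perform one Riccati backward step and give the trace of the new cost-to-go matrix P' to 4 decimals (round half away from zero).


BᵀP = [-14.0000 2.7500; 11.0000 -2.0000]
S = R + BᵀPB = [1 0; 0 3] + [39.2500 -31.0000; -31.0000 25.0000] = [40.2500 -31.0000; -31.0000 28.0000]
BᵀPA = [50.2500 -22.5000; -39.0000 18.0000]
K = S⁻¹·BᵀPA = [1.1928 -0.4337; -0.0723 0.1627]
A−BK = [0.7952 0.2108; 4.4819 0.9157]
AᵀP(A−BK) = [2.4940 -0.3614; -0.3614 0.3133]
P' = Q + AᵀP(A−BK) = [5.7440 -2.3614; -2.3614 4.3133]
tr(P') = 10.0572

10.0572


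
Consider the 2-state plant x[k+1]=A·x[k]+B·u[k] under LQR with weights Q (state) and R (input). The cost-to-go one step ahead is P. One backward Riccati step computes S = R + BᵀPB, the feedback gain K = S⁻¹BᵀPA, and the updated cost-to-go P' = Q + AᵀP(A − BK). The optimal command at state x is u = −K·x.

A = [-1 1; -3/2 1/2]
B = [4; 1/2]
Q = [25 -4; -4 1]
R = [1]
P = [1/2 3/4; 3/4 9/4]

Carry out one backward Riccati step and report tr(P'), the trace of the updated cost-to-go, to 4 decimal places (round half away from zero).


BᵀP = [2.3750 4.1250]
S = R + BᵀPB = [1] + [11.5625] = [12.5625]
BᵀPA = [-8.5625 4.4375]
K = S⁻¹·BᵀPA = [-0.6816 0.3532]
A−BK = [1.7264 -0.4129; -1.1592 0.3234]
AᵀP(A−BK) = [1.9764 -0.6629; -0.6629 0.2450]
P' = Q + AᵀP(A−BK) = [26.9764 -4.6629; -4.6629 1.2450]
tr(P') = 28.2214

28.2214


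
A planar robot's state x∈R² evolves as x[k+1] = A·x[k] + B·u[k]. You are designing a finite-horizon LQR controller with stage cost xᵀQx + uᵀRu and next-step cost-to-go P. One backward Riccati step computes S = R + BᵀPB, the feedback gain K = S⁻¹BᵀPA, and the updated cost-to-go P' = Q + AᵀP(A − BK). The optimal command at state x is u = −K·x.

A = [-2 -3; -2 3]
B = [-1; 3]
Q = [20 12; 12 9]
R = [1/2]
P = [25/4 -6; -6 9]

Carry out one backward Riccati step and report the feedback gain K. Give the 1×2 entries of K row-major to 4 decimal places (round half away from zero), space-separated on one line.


-0.1414 1.3879

BᵀP = [-24.2500 33.0000]
S = R + BᵀPB = [1/2] + [123.2500] = [123.7500]
BᵀPA = [-17.5000 171.7500]
K = S⁻¹·BᵀPA = [-0.1414 1.3879]
A−BK = [-2.1414 -1.6121; -1.5758 -1.1636]
AᵀP(A−BK) = [10.5253 7.7879; 7.7879 6.8818]
P' = Q + AᵀP(A−BK) = [30.5253 19.7879; 19.7879 15.8818]
tr(P') = 46.4071


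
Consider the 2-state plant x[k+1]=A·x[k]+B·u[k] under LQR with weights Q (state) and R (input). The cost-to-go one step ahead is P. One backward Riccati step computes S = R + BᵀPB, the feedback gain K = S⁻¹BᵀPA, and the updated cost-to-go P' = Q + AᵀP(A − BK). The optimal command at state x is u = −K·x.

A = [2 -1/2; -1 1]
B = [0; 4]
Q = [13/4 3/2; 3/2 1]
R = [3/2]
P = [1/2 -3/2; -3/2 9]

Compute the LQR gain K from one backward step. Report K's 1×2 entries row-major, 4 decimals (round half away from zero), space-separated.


BᵀP = [-6.0000 36.0000]
S = R + BᵀPB = [3/2] + [144.0000] = [145.5000]
BᵀPA = [-48.0000 39.0000]
K = S⁻¹·BᵀPA = [-0.3299 0.2680]
A−BK = [2.0000 -0.5000; 0.3196 -0.0722]
AᵀP(A−BK) = [1.1649 -0.3840; -0.3840 0.1714]
P' = Q + AᵀP(A−BK) = [4.4149 1.1160; 1.1160 1.1714]
tr(P') = 5.5863

-0.3299 0.2680


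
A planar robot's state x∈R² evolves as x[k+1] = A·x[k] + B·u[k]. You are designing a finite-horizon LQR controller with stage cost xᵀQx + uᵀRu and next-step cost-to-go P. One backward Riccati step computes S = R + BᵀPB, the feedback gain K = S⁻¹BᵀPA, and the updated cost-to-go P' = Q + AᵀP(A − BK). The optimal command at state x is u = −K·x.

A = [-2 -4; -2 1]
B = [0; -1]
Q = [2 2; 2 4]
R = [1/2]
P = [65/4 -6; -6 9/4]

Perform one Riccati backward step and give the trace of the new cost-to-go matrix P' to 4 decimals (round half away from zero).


71.2273

BᵀP = [6.0000 -2.2500]
S = R + BᵀPB = [1/2] + [2.2500] = [2.7500]
BᵀPA = [-7.5000 -26.2500]
K = S⁻¹·BᵀPA = [-2.7273 -9.5455]
A−BK = [-2.0000 -4.0000; -4.7273 -8.5455]
AᵀP(A−BK) = [5.5455 17.9091; 17.9091 59.6818]
P' = Q + AᵀP(A−BK) = [7.5455 19.9091; 19.9091 63.6818]
tr(P') = 71.2273


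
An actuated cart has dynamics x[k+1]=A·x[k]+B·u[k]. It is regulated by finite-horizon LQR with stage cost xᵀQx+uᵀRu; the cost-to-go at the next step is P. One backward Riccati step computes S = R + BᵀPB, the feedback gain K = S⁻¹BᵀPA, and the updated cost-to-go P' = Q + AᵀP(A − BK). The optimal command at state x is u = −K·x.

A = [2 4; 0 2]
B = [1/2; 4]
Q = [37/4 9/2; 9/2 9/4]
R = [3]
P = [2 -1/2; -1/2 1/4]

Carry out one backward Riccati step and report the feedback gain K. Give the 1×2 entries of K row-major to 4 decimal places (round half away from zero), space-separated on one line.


BᵀP = [-1.0000 0.7500]
S = R + BᵀPB = [3] + [2.5000] = [5.5000]
BᵀPA = [-2.0000 -2.5000]
K = S⁻¹·BᵀPA = [-0.3636 -0.4545]
A−BK = [2.1818 4.2273; 1.4545 3.8182]
AᵀP(A−BK) = [7.2727 13.0909; 13.0909 23.8636]
P' = Q + AᵀP(A−BK) = [16.5227 17.5909; 17.5909 26.1136]
tr(P') = 42.6364

-0.3636 -0.4545


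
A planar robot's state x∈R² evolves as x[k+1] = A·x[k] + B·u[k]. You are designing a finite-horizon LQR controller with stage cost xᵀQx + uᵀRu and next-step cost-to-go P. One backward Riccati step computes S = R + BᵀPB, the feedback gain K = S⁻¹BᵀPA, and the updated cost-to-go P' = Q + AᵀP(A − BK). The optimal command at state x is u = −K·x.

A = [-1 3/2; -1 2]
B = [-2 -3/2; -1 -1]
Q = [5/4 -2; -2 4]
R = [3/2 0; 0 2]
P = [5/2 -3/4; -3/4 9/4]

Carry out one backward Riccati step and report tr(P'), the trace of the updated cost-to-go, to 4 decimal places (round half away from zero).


BᵀP = [-4.2500 -0.7500; -3.0000 -1.1250]
S = R + BᵀPB = [3/2 0; 0 2] + [9.2500 7.1250; 7.1250 5.6250] = [10.7500 7.1250; 7.1250 7.6250]
BᵀPA = [5.0000 -7.8750; 4.1250 -6.7500]
K = S⁻¹·BᵀPA = [0.2799 -0.3831; 0.2794 -0.5273]
A−BK = [-0.0210 -0.0571; -0.4407 1.0896]
AᵀP(A−BK) = [0.6978 -1.5346; -1.5346 3.5491]
P' = Q + AᵀP(A−BK) = [1.9478 -3.5346; -3.5346 7.5491]
tr(P') = 9.4969

9.4969


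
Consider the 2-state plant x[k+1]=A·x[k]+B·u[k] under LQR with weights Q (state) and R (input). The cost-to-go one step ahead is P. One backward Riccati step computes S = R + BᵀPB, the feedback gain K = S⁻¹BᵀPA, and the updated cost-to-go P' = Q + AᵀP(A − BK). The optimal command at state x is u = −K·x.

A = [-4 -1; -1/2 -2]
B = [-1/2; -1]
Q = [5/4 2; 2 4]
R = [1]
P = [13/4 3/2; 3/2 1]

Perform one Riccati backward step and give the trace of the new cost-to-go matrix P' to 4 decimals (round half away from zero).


BᵀP = [-3.1250 -1.7500]
S = R + BᵀPB = [1] + [3.3125] = [4.3125]
BᵀPA = [13.3750 6.6250]
K = S⁻¹·BᵀPA = [3.1014 1.5362]
A−BK = [-2.4493 -0.2319; 2.6014 -0.4638]
AᵀP(A−BK) = [16.7681 6.2029; 6.2029 3.0725]
P' = Q + AᵀP(A−BK) = [18.0181 8.2029; 8.2029 7.0725]
tr(P') = 25.0906

25.0906


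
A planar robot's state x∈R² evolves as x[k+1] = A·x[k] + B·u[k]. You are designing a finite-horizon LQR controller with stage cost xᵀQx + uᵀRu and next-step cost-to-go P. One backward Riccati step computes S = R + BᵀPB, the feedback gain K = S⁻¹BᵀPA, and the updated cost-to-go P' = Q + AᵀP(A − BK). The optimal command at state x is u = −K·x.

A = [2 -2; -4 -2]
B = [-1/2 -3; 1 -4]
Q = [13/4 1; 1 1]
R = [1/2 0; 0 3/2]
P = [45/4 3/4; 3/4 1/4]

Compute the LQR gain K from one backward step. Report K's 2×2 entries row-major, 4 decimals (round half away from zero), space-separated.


BᵀP = [-4.8750 -0.1250; -36.7500 -3.2500]
S = R + BᵀPB = [1/2 0; 0 3/2] + [2.3125 15.1250; 15.1250 123.2500] = [2.8125 15.1250; 15.1250 124.7500]
BᵀPA = [-9.2500 10.0000; -60.5000 80.0000]
K = S⁻¹·BᵀPA = [-1.9565 0.3071; -0.2478 0.6040]
A−BK = [0.2785 -0.0343; -3.0346 0.1090]
AᵀP(A−BK) = [3.9130 -0.6143; -0.6143 0.6051]
P' = Q + AᵀP(A−BK) = [7.1630 0.3857; 0.3857 1.6051]
tr(P') = 8.7680

-1.9565 0.3071 -0.2478 0.6040


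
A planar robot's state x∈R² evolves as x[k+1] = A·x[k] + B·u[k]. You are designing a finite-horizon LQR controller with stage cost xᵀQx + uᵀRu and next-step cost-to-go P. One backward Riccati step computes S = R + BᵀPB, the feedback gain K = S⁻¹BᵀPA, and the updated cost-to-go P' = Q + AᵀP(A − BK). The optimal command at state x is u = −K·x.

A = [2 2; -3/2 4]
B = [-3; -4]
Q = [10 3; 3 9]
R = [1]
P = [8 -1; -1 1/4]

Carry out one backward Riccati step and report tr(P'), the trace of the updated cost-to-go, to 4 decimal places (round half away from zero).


BᵀP = [-20.0000 2.0000]
S = R + BᵀPB = [1] + [52.0000] = [53.0000]
BᵀPA = [-43.0000 -32.0000]
K = S⁻¹·BᵀPA = [-0.8113 -0.6038]
A−BK = [-0.4340 0.1887; -4.7453 1.5849]
AᵀP(A−BK) = [3.6757 -0.4623; -0.4623 0.6792]
P' = Q + AᵀP(A−BK) = [13.6757 2.5377; 2.5377 9.6792]
tr(P') = 23.3550

23.3550


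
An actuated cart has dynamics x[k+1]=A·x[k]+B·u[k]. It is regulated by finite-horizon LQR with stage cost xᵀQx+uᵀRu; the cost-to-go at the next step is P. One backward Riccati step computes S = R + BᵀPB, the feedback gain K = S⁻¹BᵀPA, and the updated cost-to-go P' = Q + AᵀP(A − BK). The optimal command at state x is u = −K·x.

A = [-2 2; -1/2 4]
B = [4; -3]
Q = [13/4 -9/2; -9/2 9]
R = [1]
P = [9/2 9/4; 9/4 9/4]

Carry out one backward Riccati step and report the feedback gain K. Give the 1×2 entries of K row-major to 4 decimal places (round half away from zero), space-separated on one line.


BᵀP = [11.2500 2.2500]
S = R + BᵀPB = [1] + [38.2500] = [39.2500]
BᵀPA = [-23.6250 31.5000]
K = S⁻¹·BᵀPA = [-0.6019 0.8025]
A−BK = [0.4076 -1.2102; -2.3057 6.4076]
AᵀP(A−BK) = [8.8424 -23.7898; -23.7898 64.7197]
P' = Q + AᵀP(A−BK) = [12.0924 -28.2898; -28.2898 73.7197]
tr(P') = 85.8121

-0.6019 0.8025


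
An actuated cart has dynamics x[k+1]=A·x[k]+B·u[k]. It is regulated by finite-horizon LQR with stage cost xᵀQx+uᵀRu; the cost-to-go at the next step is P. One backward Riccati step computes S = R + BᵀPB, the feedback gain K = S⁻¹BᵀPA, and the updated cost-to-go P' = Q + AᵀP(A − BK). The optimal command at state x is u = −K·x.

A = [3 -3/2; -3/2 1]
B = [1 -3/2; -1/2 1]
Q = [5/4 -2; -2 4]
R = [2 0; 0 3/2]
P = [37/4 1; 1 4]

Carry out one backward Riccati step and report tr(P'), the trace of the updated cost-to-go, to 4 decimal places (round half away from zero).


10.9721

BᵀP = [8.7500 -1.0000; -12.8750 2.5000]
S = R + BᵀPB = [2 0; 0 3/2] + [9.2500 -14.1250; -14.1250 21.8125] = [11.2500 -14.1250; -14.1250 23.3125]
BᵀPA = [27.7500 -14.1250; -42.3750 21.8125]
K = S⁻¹·BᵀPA = [0.7709 -0.3376; -1.3506 0.7311]
A−BK = [0.2032 -0.0657; 0.2361 0.1001]
AᵀP(A−BK) = [4.6255 -2.0259; -2.0259 1.0966]
P' = Q + AᵀP(A−BK) = [5.8755 -4.0259; -4.0259 5.0966]
tr(P') = 10.9721


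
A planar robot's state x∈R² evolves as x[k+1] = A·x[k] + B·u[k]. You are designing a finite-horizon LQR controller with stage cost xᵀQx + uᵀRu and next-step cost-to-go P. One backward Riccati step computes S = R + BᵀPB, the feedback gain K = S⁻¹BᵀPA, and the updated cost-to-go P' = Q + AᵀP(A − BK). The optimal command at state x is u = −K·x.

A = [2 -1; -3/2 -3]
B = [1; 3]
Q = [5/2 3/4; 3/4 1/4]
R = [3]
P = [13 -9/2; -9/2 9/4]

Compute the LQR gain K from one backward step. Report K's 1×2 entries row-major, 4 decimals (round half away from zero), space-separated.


BᵀP = [-0.5000 2.2500]
S = R + BᵀPB = [3] + [6.2500] = [9.2500]
BᵀPA = [-4.3750 -6.2500]
K = S⁻¹·BᵀPA = [-0.4730 -0.6757]
A−BK = [2.4730 -0.3243; -0.0811 -0.9730]
AᵀP(A−BK) = [81.9932 1.4189; 1.4189 2.0270]
P' = Q + AᵀP(A−BK) = [84.4932 2.1689; 2.1689 2.2770]
tr(P') = 86.7703

-0.4730 -0.6757


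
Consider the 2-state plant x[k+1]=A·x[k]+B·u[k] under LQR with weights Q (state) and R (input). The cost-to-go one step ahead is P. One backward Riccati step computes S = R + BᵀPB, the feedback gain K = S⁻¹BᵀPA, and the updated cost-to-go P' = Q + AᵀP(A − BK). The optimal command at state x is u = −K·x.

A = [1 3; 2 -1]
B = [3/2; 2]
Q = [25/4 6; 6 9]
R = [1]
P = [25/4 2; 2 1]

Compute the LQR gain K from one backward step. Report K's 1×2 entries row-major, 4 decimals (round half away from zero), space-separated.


BᵀP = [13.3750 5.0000]
S = R + BᵀPB = [1] + [30.0625] = [31.0625]
BᵀPA = [23.3750 35.1250]
K = S⁻¹·BᵀPA = [0.7525 1.1308]
A−BK = [-0.1288 1.3038; 0.4950 -3.2616]
AᵀP(A−BK) = [0.6600 0.3179; 0.3179 5.5312]
P' = Q + AᵀP(A−BK) = [6.9100 6.3179; 6.3179 14.5312]
tr(P') = 21.4411

0.7525 1.1308


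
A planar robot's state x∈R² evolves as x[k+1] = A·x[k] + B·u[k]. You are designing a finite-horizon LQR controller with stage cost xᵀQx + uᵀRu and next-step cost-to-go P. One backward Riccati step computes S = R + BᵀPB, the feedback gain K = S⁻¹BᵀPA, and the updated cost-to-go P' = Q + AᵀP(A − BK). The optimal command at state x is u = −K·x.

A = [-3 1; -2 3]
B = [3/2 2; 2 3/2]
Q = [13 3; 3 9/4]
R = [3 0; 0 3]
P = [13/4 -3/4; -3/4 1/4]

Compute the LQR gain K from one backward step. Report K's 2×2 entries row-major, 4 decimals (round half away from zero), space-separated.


BᵀP = [3.3750 -0.6250; 5.3750 -1.1250]
S = R + BᵀPB = [3 0; 0 3] + [3.8125 5.8125; 5.8125 9.0625] = [6.8125 5.8125; 5.8125 12.0625]
BᵀPA = [-8.8750 1.5000; -13.8750 2.0000]
K = S⁻¹·BᵀPA = [-0.5457 0.1337; -0.8873 0.1014]
A−BK = [-0.4068 0.5967; 0.4223 2.5806]
AᵀP(A−BK) = [4.0956 -0.4068; -0.4068 0.5967]
P' = Q + AᵀP(A−BK) = [17.0956 2.5932; 2.5932 2.8467]
tr(P') = 19.9423

-0.5457 0.1337 -0.8873 0.1014


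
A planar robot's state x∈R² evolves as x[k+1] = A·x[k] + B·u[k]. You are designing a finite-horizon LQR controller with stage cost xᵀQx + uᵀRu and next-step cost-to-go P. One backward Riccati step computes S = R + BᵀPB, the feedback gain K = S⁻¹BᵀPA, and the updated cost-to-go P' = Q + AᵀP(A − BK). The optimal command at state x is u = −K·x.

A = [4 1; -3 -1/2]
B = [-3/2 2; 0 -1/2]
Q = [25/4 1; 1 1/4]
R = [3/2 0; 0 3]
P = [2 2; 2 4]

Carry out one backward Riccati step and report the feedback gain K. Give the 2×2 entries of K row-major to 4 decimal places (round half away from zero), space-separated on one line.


BᵀP = [-3.0000 -3.0000; 3.0000 2.0000]
S = R + BᵀPB = [3/2 0; 0 3] + [4.5000 -4.5000; -4.5000 5.0000] = [6.0000 -4.5000; -4.5000 8.0000]
BᵀPA = [-3.0000 -1.5000; 6.0000 2.0000]
K = S⁻¹·BᵀPA = [0.1081 -0.1081; 0.8108 0.1892]
A−BK = [2.5405 0.4595; -2.5946 -0.4054]
AᵀP(A−BK) = [15.4595 2.5405; 2.5405 0.4595]
P' = Q + AᵀP(A−BK) = [21.7095 3.5405; 3.5405 0.7095]
tr(P') = 22.4189

0.1081 -0.1081 0.8108 0.1892


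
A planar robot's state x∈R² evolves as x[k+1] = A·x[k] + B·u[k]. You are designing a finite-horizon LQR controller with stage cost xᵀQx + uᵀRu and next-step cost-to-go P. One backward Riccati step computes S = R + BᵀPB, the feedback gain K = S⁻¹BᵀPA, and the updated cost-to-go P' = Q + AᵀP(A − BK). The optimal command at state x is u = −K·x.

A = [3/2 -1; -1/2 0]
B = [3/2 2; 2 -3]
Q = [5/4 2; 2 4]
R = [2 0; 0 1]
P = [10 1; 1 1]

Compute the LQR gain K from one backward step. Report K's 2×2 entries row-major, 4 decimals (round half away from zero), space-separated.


BᵀP = [17.0000 3.5000; 17.0000 -1.0000]
S = R + BᵀPB = [2 0; 0 1] + [32.5000 23.5000; 23.5000 37.0000] = [34.5000 23.5000; 23.5000 38.0000]
BᵀPA = [23.7500 -17.0000; 26.0000 -17.0000]
K = S⁻¹·BᵀPA = [0.3842 -0.3249; 0.4466 -0.2465]
A−BK = [0.0305 -0.0198; 0.0715 -0.0896]
AᵀP(A−BK) = [0.5134 -0.3763; -0.3763 0.2873]
P' = Q + AᵀP(A−BK) = [1.7634 1.6237; 1.6237 4.2873]
tr(P') = 6.0507

0.3842 -0.3249 0.4466 -0.2465
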